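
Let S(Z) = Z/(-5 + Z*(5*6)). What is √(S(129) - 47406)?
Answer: 3*I*√78684555085/3865 ≈ 217.73*I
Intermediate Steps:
S(Z) = Z/(-5 + 30*Z) (S(Z) = Z/(-5 + Z*30) = Z/(-5 + 30*Z))
√(S(129) - 47406) = √((⅕)*129/(-1 + 6*129) - 47406) = √((⅕)*129/(-1 + 774) - 47406) = √((⅕)*129/773 - 47406) = √((⅕)*129*(1/773) - 47406) = √(129/3865 - 47406) = √(-183224061/3865) = 3*I*√78684555085/3865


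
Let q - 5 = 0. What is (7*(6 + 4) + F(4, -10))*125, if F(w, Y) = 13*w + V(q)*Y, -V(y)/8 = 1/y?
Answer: 17250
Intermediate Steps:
q = 5 (q = 5 + 0 = 5)
V(y) = -8/y
F(w, Y) = 13*w - 8*Y/5 (F(w, Y) = 13*w + (-8/5)*Y = 13*w + (-8*⅕)*Y = 13*w - 8*Y/5)
(7*(6 + 4) + F(4, -10))*125 = (7*(6 + 4) + (13*4 - 8/5*(-10)))*125 = (7*10 + (52 + 16))*125 = (70 + 68)*125 = 138*125 = 17250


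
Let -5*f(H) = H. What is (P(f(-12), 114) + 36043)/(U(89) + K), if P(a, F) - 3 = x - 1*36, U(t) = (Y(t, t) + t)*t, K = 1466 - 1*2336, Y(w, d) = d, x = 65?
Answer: 36075/14972 ≈ 2.4095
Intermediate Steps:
f(H) = -H/5
K = -870 (K = 1466 - 2336 = -870)
U(t) = 2*t² (U(t) = (t + t)*t = (2*t)*t = 2*t²)
P(a, F) = 32 (P(a, F) = 3 + (65 - 1*36) = 3 + (65 - 36) = 3 + 29 = 32)
(P(f(-12), 114) + 36043)/(U(89) + K) = (32 + 36043)/(2*89² - 870) = 36075/(2*7921 - 870) = 36075/(15842 - 870) = 36075/14972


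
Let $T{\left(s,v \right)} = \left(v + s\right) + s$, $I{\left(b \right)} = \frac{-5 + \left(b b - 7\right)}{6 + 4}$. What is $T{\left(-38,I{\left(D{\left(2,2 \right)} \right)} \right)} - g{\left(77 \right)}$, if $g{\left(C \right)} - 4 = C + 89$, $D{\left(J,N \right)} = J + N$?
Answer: $- \frac{1228}{5} \approx -245.6$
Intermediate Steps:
$I{\left(b \right)} = - \frac{6}{5} + \frac{b^{2}}{10}$ ($I{\left(b \right)} = \frac{-5 + \left(b^{2} - 7\right)}{10} = \left(-5 + \left(-7 + b^{2}\right)\right) \frac{1}{10} = \left(-12 + b^{2}\right) \frac{1}{10} = - \frac{6}{5} + \frac{b^{2}}{10}$)
$T{\left(s,v \right)} = v + 2 s$ ($T{\left(s,v \right)} = \left(s + v\right) + s = v + 2 s$)
$g{\left(C \right)} = 93 + C$ ($g{\left(C \right)} = 4 + \left(C + 89\right) = 4 + \left(89 + C\right) = 93 + C$)
$T{\left(-38,I{\left(D{\left(2,2 \right)} \right)} \right)} - g{\left(77 \right)} = \left(\left(- \frac{6}{5} + \frac{\left(2 + 2\right)^{2}}{10}\right) + 2 \left(-38\right)\right) - \left(93 + 77\right) = \left(\left(- \frac{6}{5} + \frac{4^{2}}{10}\right) - 76\right) - 170 = \left(\left(- \frac{6}{5} + \frac{1}{10} \cdot 16\right) - 76\right) - 170 = \left(\left(- \frac{6}{5} + \frac{8}{5}\right) - 76\right) - 170 = \left(\frac{2}{5} - 76\right) - 170 = - \frac{378}{5} - 170 = - \frac{1228}{5}$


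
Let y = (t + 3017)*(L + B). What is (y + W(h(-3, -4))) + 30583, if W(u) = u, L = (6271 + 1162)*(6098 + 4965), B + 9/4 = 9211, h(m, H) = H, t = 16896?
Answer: 6550619452579/4 ≈ 1.6377e+12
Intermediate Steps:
B = 36835/4 (B = -9/4 + 9211 = 36835/4 ≈ 9208.8)
L = 82231279 (L = 7433*11063 = 82231279)
y = 6550619330263/4 (y = (16896 + 3017)*(82231279 + 36835/4) = 19913*(328961951/4) = 6550619330263/4 ≈ 1.6377e+12)
(y + W(h(-3, -4))) + 30583 = (6550619330263/4 - 4) + 30583 = 6550619330247/4 + 30583 = 6550619452579/4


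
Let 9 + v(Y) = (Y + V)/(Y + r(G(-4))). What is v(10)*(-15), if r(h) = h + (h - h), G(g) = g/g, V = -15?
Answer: 1560/11 ≈ 141.82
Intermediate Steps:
G(g) = 1
r(h) = h (r(h) = h + 0 = h)
v(Y) = -9 + (-15 + Y)/(1 + Y) (v(Y) = -9 + (Y - 15)/(Y + 1) = -9 + (-15 + Y)/(1 + Y))
v(10)*(-15) = (8*(-3 - 1*10)/(1 + 10))*(-15) = (8*(-3 - 10)/11)*(-15) = (8*(1/11)*(-13))*(-15) = -104/11*(-15) = 1560/11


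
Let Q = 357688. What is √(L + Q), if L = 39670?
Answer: √397358 ≈ 630.36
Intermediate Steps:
√(L + Q) = √(39670 + 357688) = √397358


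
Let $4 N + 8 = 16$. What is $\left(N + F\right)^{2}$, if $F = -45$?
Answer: $1849$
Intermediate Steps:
$N = 2$ ($N = -2 + \frac{1}{4} \cdot 16 = -2 + 4 = 2$)
$\left(N + F\right)^{2} = \left(2 - 45\right)^{2} = \left(-43\right)^{2} = 1849$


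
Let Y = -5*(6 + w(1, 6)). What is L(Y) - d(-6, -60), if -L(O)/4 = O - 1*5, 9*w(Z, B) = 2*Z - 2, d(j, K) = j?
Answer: 146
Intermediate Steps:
w(Z, B) = -2/9 + 2*Z/9 (w(Z, B) = (2*Z - 2)/9 = (-2 + 2*Z)/9 = -2/9 + 2*Z/9)
Y = -30 (Y = -5*(6 + (-2/9 + (2/9)*1)) = -5*(6 + (-2/9 + 2/9)) = -5*(6 + 0) = -5*6 = -30)
L(O) = 20 - 4*O (L(O) = -4*(O - 1*5) = -4*(O - 5) = -4*(-5 + O) = 20 - 4*O)
L(Y) - d(-6, -60) = (20 - 4*(-30)) - 1*(-6) = (20 + 120) + 6 = 140 + 6 = 146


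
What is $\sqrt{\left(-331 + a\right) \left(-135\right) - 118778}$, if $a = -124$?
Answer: $i \sqrt{57353} \approx 239.48 i$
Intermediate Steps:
$\sqrt{\left(-331 + a\right) \left(-135\right) - 118778} = \sqrt{\left(-331 - 124\right) \left(-135\right) - 118778} = \sqrt{\left(-455\right) \left(-135\right) - 118778} = \sqrt{61425 - 118778} = \sqrt{-57353} = i \sqrt{57353}$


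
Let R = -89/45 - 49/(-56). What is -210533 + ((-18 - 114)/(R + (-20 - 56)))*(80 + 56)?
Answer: -5837301761/27757 ≈ -2.1030e+5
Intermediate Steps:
R = -397/360 (R = -89*1/45 - 49*(-1/56) = -89/45 + 7/8 = -397/360 ≈ -1.1028)
-210533 + ((-18 - 114)/(R + (-20 - 56)))*(80 + 56) = -210533 + ((-18 - 114)/(-397/360 + (-20 - 56)))*(80 + 56) = -210533 - 132/(-397/360 - 76)*136 = -210533 - 132/(-27757/360)*136 = -210533 - 132*(-360/27757)*136 = -210533 + (47520/27757)*136 = -210533 + 6462720/27757 = -5837301761/27757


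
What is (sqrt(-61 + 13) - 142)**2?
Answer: 20116 - 1136*I*sqrt(3) ≈ 20116.0 - 1967.6*I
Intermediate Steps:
(sqrt(-61 + 13) - 142)**2 = (sqrt(-48) - 142)**2 = (4*I*sqrt(3) - 142)**2 = (-142 + 4*I*sqrt(3))**2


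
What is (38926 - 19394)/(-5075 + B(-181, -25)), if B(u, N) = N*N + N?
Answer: -19532/4475 ≈ -4.3647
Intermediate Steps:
B(u, N) = N + N² (B(u, N) = N² + N = N + N²)
(38926 - 19394)/(-5075 + B(-181, -25)) = (38926 - 19394)/(-5075 - 25*(1 - 25)) = 19532/(-5075 - 25*(-24)) = 19532/(-5075 + 600) = 19532/(-4475) = 19532*(-1/4475) = -19532/4475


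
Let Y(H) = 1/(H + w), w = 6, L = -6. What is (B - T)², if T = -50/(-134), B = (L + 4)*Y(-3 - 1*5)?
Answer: 1764/4489 ≈ 0.39296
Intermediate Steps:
Y(H) = 1/(6 + H) (Y(H) = 1/(H + 6) = 1/(6 + H))
B = 1 (B = (-6 + 4)/(6 + (-3 - 1*5)) = -2/(6 + (-3 - 5)) = -2/(6 - 8) = -2/(-2) = -2*(-½) = 1)
T = 25/67 (T = -50*(-1/134) = 25/67 ≈ 0.37313)
(B - T)² = (1 - 1*25/67)² = (1 - 25/67)² = (42/67)² = 1764/4489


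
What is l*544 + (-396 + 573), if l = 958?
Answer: 521329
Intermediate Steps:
l*544 + (-396 + 573) = 958*544 + (-396 + 573) = 521152 + 177 = 521329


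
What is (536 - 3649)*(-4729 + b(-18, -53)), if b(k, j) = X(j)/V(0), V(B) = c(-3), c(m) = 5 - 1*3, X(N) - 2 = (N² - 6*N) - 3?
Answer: 9855758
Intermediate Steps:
X(N) = -1 + N² - 6*N (X(N) = 2 + ((N² - 6*N) - 3) = 2 + (-3 + N² - 6*N) = -1 + N² - 6*N)
c(m) = 2 (c(m) = 5 - 3 = 2)
V(B) = 2
b(k, j) = -½ + j²/2 - 3*j (b(k, j) = (-1 + j² - 6*j)/2 = (-1 + j² - 6*j)*(½) = -½ + j²/2 - 3*j)
(536 - 3649)*(-4729 + b(-18, -53)) = (536 - 3649)*(-4729 + (-½ + (½)*(-53)² - 3*(-53))) = -3113*(-4729 + (-½ + (½)*2809 + 159)) = -3113*(-4729 + (-½ + 2809/2 + 159)) = -3113*(-4729 + 1563) = -3113*(-3166) = 9855758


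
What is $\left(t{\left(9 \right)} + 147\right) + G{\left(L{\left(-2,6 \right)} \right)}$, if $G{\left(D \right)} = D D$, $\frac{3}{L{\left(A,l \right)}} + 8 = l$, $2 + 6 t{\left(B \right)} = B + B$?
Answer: $\frac{1823}{12} \approx 151.92$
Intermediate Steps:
$t{\left(B \right)} = - \frac{1}{3} + \frac{B}{3}$ ($t{\left(B \right)} = - \frac{1}{3} + \frac{B + B}{6} = - \frac{1}{3} + \frac{2 B}{6} = - \frac{1}{3} + \frac{B}{3}$)
$L{\left(A,l \right)} = \frac{3}{-8 + l}$
$G{\left(D \right)} = D^{2}$
$\left(t{\left(9 \right)} + 147\right) + G{\left(L{\left(-2,6 \right)} \right)} = \left(\left(- \frac{1}{3} + \frac{1}{3} \cdot 9\right) + 147\right) + \left(\frac{3}{-8 + 6}\right)^{2} = \left(\left(- \frac{1}{3} + 3\right) + 147\right) + \left(\frac{3}{-2}\right)^{2} = \left(\frac{8}{3} + 147\right) + \left(3 \left(- \frac{1}{2}\right)\right)^{2} = \frac{449}{3} + \left(- \frac{3}{2}\right)^{2} = \frac{449}{3} + \frac{9}{4} = \frac{1823}{12}$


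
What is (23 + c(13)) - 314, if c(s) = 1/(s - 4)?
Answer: -2618/9 ≈ -290.89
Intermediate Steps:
c(s) = 1/(-4 + s)
(23 + c(13)) - 314 = (23 + 1/(-4 + 13)) - 314 = (23 + 1/9) - 314 = 208/9 - 314 = -2618/9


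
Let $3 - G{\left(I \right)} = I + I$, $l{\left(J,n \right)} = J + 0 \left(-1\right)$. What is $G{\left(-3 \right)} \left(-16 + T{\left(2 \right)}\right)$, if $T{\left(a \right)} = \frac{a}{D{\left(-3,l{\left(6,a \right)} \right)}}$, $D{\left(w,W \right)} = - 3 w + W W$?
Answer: $- \frac{718}{5} \approx -143.6$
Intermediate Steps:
$l{\left(J,n \right)} = J$ ($l{\left(J,n \right)} = J + 0 = J$)
$G{\left(I \right)} = 3 - 2 I$ ($G{\left(I \right)} = 3 - \left(I + I\right) = 3 - 2 I$)
$D{\left(w,W \right)} = W^{2} - 3 w$ ($D{\left(w,W \right)} = - 3 w + W^{2} = W^{2} - 3 w$)
$T{\left(a \right)} = \frac{a}{45}$ ($T{\left(a \right)} = \frac{a}{6^{2} - -9} = \frac{a}{36 + 9} = \frac{a}{45}$)
$G{\left(-3 \right)} \left(-16 + T{\left(2 \right)}\right) = \left(3 - -6\right) \left(-16 + \frac{1}{45} \cdot 2\right) = \left(3 + 6\right) \left(-16 + \frac{2}{45}\right) = 9 \left(- \frac{718}{45}\right) = - \frac{718}{5}$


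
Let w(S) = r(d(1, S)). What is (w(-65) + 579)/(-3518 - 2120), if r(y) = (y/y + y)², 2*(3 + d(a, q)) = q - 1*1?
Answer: -902/2819 ≈ -0.31997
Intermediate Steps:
d(a, q) = -7/2 + q/2 (d(a, q) = -3 + (q - 1*1)/2 = -3 + (q - 1)/2 = -3 + (-1 + q)/2 = -3 + (-½ + q/2) = -7/2 + q/2)
r(y) = (1 + y)²
w(S) = (-5/2 + S/2)² (w(S) = (1 + (-7/2 + S/2))² = (-5/2 + S/2)²)
(w(-65) + 579)/(-3518 - 2120) = ((-5 - 65)²/4 + 579)/(-3518 - 2120) = ((¼)*(-70)² + 579)/(-5638) = ((¼)*4900 + 579)*(-1/5638) = (1225 + 579)*(-1/5638) = 1804*(-1/5638) = -902/2819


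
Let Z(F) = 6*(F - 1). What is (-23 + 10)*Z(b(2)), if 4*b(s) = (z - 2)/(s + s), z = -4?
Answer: 429/4 ≈ 107.25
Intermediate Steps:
b(s) = -3/(4*s) (b(s) = ((-4 - 2)/(s + s))/4 = (-6*1/(2*s))/4 = (-3/s)/4 = -3/(4*s))
Z(F) = -6 + 6*F (Z(F) = 6*(-1 + F) = -6 + 6*F)
(-23 + 10)*Z(b(2)) = (-23 + 10)*(-6 + 6*(-¾/2)) = -13*(-6 + 6*(-¾*½)) = -13*(-6 + 6*(-3/8)) = -13*(-6 - 9/4) = -13*(-33/4) = 429/4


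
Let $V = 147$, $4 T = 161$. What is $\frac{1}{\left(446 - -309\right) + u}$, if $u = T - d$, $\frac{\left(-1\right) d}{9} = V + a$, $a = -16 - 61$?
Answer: $\frac{4}{5701} \approx 0.00070163$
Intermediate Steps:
$T = \frac{161}{4}$ ($T = \frac{1}{4} \cdot 161 = \frac{161}{4} \approx 40.25$)
$a = -77$
$d = -630$ ($d = - 9 \left(147 - 77\right) = \left(-9\right) 70 = -630$)
$u = \frac{2681}{4}$ ($u = \frac{161}{4} - -630 = \frac{161}{4} + 630 = \frac{2681}{4} \approx 670.25$)
$\frac{1}{\left(446 - -309\right) + u} = \frac{1}{\left(446 - -309\right) + \frac{2681}{4}} = \frac{1}{\left(446 + 309\right) + \frac{2681}{4}} = \frac{1}{755 + \frac{2681}{4}} = \frac{1}{\frac{5701}{4}} = \frac{4}{5701}$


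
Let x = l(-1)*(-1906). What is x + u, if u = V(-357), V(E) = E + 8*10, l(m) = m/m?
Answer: -2183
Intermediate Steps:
l(m) = 1
V(E) = 80 + E (V(E) = E + 80 = 80 + E)
u = -277 (u = 80 - 357 = -277)
x = -1906 (x = 1*(-1906) = -1906)
x + u = -1906 - 277 = -2183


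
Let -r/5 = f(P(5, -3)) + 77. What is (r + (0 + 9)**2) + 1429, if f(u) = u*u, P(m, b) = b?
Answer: 1080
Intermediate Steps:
f(u) = u**2
r = -430 (r = -5*((-3)**2 + 77) = -5*(9 + 77) = -5*86 = -430)
(r + (0 + 9)**2) + 1429 = (-430 + (0 + 9)**2) + 1429 = (-430 + 9**2) + 1429 = (-430 + 81) + 1429 = -349 + 1429 = 1080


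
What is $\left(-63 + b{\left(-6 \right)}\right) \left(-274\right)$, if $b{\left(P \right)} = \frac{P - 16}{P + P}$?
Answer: $\frac{50279}{3} \approx 16760.0$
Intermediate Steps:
$b{\left(P \right)} = \frac{-16 + P}{2 P}$
$\left(-63 + b{\left(-6 \right)}\right) \left(-274\right) = \left(-63 + \frac{-16 - 6}{2 \left(-6\right)}\right) \left(-274\right) = \left(-63 + \frac{1}{2} \left(- \frac{1}{6}\right) \left(-22\right)\right) \left(-274\right) = \left(-63 + \frac{11}{6}\right) \left(-274\right) = \left(- \frac{367}{6}\right) \left(-274\right) = \frac{50279}{3}$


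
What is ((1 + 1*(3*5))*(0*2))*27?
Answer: 0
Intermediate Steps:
((1 + 1*(3*5))*(0*2))*27 = ((1 + 1*15)*0)*27 = ((1 + 15)*0)*27 = (16*0)*27 = 0*27 = 0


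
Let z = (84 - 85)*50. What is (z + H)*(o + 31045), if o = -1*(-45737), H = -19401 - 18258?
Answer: -2895372438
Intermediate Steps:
H = -37659
o = 45737
z = -50 (z = -1*50 = -50)
(z + H)*(o + 31045) = (-50 - 37659)*(45737 + 31045) = -37709*76782 = -2895372438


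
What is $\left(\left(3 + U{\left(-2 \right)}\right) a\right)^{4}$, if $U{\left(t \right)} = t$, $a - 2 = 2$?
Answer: $256$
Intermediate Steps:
$a = 4$ ($a = 2 + 2 = 4$)
$\left(\left(3 + U{\left(-2 \right)}\right) a\right)^{4} = \left(\left(3 - 2\right) 4\right)^{4} = \left(1 \cdot 4\right)^{4} = 4^{4} = 256$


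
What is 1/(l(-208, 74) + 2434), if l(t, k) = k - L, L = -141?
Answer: 1/2649 ≈ 0.00037750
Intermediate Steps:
l(t, k) = 141 + k (l(t, k) = k - 1*(-141) = k + 141 = 141 + k)
1/(l(-208, 74) + 2434) = 1/((141 + 74) + 2434) = 1/(215 + 2434) = 1/2649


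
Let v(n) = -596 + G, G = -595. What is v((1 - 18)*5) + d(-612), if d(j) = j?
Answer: -1803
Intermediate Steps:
v(n) = -1191 (v(n) = -596 - 595 = -1191)
v((1 - 18)*5) + d(-612) = -1191 - 612 = -1803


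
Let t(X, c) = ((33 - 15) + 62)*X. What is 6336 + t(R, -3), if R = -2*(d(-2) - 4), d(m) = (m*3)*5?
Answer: 11776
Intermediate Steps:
d(m) = 15*m (d(m) = (3*m)*5 = 15*m)
R = 68 (R = -2*(15*(-2) - 4) = -2*(-30 - 4) = -2*(-34) = 68)
t(X, c) = 80*X (t(X, c) = (18 + 62)*X = 80*X)
6336 + t(R, -3) = 6336 + 80*68 = 6336 + 5440 = 11776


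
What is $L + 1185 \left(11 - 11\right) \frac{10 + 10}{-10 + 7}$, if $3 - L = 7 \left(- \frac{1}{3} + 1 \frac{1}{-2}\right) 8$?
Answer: $\frac{149}{3} \approx 49.667$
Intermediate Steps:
$L = \frac{149}{3}$ ($L = 3 - 7 \left(- \frac{1}{3} + 1 \frac{1}{-2}\right) 8 = 3 - 7 \left(\left(-1\right) \frac{1}{3} + 1 \left(- \frac{1}{2}\right)\right) 8 = 3 - 7 \left(- \frac{1}{3} - \frac{1}{2}\right) 8 = 3 - 7 \left(- \frac{5}{6}\right) 8 = 3 - \left(- \frac{35}{6}\right) 8 = 3 - - \frac{140}{3} = 3 + \frac{140}{3} = \frac{149}{3} \approx 49.667$)
$L + 1185 \left(11 - 11\right) \frac{10 + 10}{-10 + 7} = \frac{149}{3} + 1185 \left(11 - 11\right) \frac{10 + 10}{-10 + 7} = \frac{149}{3} + 1185 \cdot 0 \frac{20}{-3} = \frac{149}{3} + 1185 \cdot 0 \cdot 20 \left(- \frac{1}{3}\right) = \frac{149}{3} + 1185 \cdot 0 \left(- \frac{20}{3}\right) = \frac{149}{3} + 1185 \cdot 0 = \frac{149}{3} + 0 = \frac{149}{3}$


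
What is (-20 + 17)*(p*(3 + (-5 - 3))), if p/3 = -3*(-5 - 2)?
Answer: 945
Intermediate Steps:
p = 63 (p = 3*(-3*(-5 - 2)) = 3*(-3*(-7)) = 3*21 = 63)
(-20 + 17)*(p*(3 + (-5 - 3))) = (-20 + 17)*(63*(3 + (-5 - 3))) = -189*(3 - 8) = -189*(-5) = -3*(-315) = 945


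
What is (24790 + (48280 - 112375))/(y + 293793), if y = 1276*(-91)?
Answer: -39305/177677 ≈ -0.22122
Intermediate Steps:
y = -116116
(24790 + (48280 - 112375))/(y + 293793) = (24790 + (48280 - 112375))/(-116116 + 293793) = (24790 - 64095)/177677 = -39305*1/177677 = -39305/177677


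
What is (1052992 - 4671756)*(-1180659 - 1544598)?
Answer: 9862061922348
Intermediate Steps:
(1052992 - 4671756)*(-1180659 - 1544598) = -3618764*(-2725257) = 9862061922348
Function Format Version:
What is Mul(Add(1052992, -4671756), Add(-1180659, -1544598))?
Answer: 9862061922348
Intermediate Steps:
Mul(Add(1052992, -4671756), Add(-1180659, -1544598)) = Mul(-3618764, -2725257) = 9862061922348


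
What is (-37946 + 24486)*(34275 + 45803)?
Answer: -1077849880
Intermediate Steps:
(-37946 + 24486)*(34275 + 45803) = -13460*80078 = -1077849880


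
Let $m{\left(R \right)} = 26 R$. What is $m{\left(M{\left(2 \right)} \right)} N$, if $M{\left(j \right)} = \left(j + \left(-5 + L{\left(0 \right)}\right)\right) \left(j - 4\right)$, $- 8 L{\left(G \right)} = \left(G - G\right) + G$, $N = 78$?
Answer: $12168$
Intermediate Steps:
$L{\left(G \right)} = - \frac{G}{8}$ ($L{\left(G \right)} = - \frac{\left(G - G\right) + G}{8} = - \frac{0 + G}{8} = - \frac{G}{8}$)
$M{\left(j \right)} = \left(-5 + j\right) \left(-4 + j\right)$ ($M{\left(j \right)} = \left(j - 5\right) \left(j - 4\right) = \left(j + \left(-5 + 0\right)\right) \left(-4 + j\right) = \left(j - 5\right) \left(-4 + j\right) = \left(-5 + j\right) \left(-4 + j\right)$)
$m{\left(M{\left(2 \right)} \right)} N = 26 \left(20 + 2^{2} - 18\right) 78 = 26 \left(20 + 4 - 18\right) 78 = 26 \cdot 6 \cdot 78 = 156 \cdot 78 = 12168$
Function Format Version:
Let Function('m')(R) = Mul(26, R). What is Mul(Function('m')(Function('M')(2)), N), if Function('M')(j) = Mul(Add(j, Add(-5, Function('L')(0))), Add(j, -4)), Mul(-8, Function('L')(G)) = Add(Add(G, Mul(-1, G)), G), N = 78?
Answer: 12168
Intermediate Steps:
Function('L')(G) = Mul(Rational(-1, 8), G) (Function('L')(G) = Mul(Rational(-1, 8), Add(Add(G, Mul(-1, G)), G)) = Mul(Rational(-1, 8), Add(0, G)) = Mul(Rational(-1, 8), G))
Function('M')(j) = Mul(Add(-5, j), Add(-4, j)) (Function('M')(j) = Mul(Add(j, Add(-5, Mul(Rational(-1, 8), 0))), Add(j, -4)) = Mul(Add(j, Add(-5, 0)), Add(-4, j)) = Mul(Add(j, -5), Add(-4, j)) = Mul(Add(-5, j), Add(-4, j)))
Mul(Function('m')(Function('M')(2)), N) = Mul(Mul(26, Add(20, Pow(2, 2), Mul(-9, 2))), 78) = Mul(Mul(26, Add(20, 4, -18)), 78) = Mul(Mul(26, 6), 78) = Mul(156, 78) = 12168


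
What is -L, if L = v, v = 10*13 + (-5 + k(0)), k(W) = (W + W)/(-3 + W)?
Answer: -125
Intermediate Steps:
k(W) = 2*W/(-3 + W) (k(W) = (2*W)/(-3 + W) = 2*W/(-3 + W))
v = 125 (v = 10*13 + (-5 + 2*0/(-3 + 0)) = 130 + (-5 + 2*0/(-3)) = 130 + (-5 + 2*0*(-⅓)) = 130 + (-5 + 0) = 130 - 5 = 125)
L = 125
-L = -1*125 = -125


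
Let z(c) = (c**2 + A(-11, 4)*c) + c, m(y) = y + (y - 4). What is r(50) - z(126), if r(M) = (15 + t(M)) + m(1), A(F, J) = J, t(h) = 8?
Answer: -16485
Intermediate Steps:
m(y) = -4 + 2*y (m(y) = y + (-4 + y) = -4 + 2*y)
r(M) = 21 (r(M) = (15 + 8) + (-4 + 2*1) = 23 + (-4 + 2) = 23 - 2 = 21)
z(c) = c**2 + 5*c (z(c) = (c**2 + 4*c) + c = c**2 + 5*c)
r(50) - z(126) = 21 - 126*(5 + 126) = 21 - 126*131 = 21 - 1*16506 = 21 - 16506 = -16485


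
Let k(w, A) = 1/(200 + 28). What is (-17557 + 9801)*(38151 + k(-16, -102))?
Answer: -16866253831/57 ≈ -2.9590e+8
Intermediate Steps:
k(w, A) = 1/228
(-17557 + 9801)*(38151 + k(-16, -102)) = (-17557 + 9801)*(38151 + 1/228) = -7756*8698429/228 = -16866253831/57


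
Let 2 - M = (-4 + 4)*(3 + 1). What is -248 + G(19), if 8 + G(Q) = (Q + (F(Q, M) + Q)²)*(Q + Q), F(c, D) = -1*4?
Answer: 9016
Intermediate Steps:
M = 2 (M = 2 - (-4 + 4)*(3 + 1) = 2 - 0*4 = 2 - 1*0 = 2 + 0 = 2)
F(c, D) = -4
G(Q) = -8 + 2*Q*(Q + (-4 + Q)²) (G(Q) = -8 + (Q + (-4 + Q)²)*(Q + Q) = -8 + (Q + (-4 + Q)²)*(2*Q) = -8 + 2*Q*(Q + (-4 + Q)²))
-248 + G(19) = -248 + (-8 + 2*19² + 2*19*(-4 + 19)²) = -248 + (-8 + 2*361 + 2*19*15²) = -248 + (-8 + 722 + 2*19*225) = -248 + (-8 + 722 + 8550) = -248 + 9264 = 9016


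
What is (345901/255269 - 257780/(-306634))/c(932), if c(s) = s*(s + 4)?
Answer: 85934125027/34141307633256096 ≈ 2.5170e-6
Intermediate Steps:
c(s) = s*(4 + s)
(345901/255269 - 257780/(-306634))/c(932) = (345901/255269 - 257780/(-306634))/((932*(4 + 932))) = (345901*(1/255269) - 257780*(-1/306634))/((932*936)) = (345901/255269 + 128890/153317)/872352 = (85934125027/39137077273)*(1/872352) = 85934125027/34141307633256096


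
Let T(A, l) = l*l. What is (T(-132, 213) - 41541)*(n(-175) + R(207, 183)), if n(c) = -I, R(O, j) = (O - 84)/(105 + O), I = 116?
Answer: -11506011/26 ≈ -4.4254e+5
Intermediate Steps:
R(O, j) = (-84 + O)/(105 + O)
T(A, l) = l**2
n(c) = -116 (n(c) = -1*116 = -116)
(T(-132, 213) - 41541)*(n(-175) + R(207, 183)) = (213**2 - 41541)*(-116 + (-84 + 207)/(105 + 207)) = (45369 - 41541)*(-116 + 123/312) = 3828*(-116 + (1/312)*123) = 3828*(-116 + 41/104) = 3828*(-12023/104) = -11506011/26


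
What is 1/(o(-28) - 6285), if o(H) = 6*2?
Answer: -1/6273 ≈ -0.00015941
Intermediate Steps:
o(H) = 12
1/(o(-28) - 6285) = 1/(12 - 6285) = 1/(-6273) = -1/6273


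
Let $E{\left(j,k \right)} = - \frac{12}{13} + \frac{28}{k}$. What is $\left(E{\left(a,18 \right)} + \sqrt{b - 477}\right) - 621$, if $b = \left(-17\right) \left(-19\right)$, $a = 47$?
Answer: $- \frac{72583}{117} + i \sqrt{154} \approx -620.37 + 12.41 i$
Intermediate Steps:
$E{\left(j,k \right)} = - \frac{12}{13} + \frac{28}{k}$ ($E{\left(j,k \right)} = \left(-12\right) \frac{1}{13} + \frac{28}{k} = - \frac{12}{13} + \frac{28}{k}$)
$b = 323$
$\left(E{\left(a,18 \right)} + \sqrt{b - 477}\right) - 621 = \left(\left(- \frac{12}{13} + \frac{28}{18}\right) + \sqrt{323 - 477}\right) - 621 = \left(\left(- \frac{12}{13} + 28 \cdot \frac{1}{18}\right) + \sqrt{-154}\right) - 621 = \left(\left(- \frac{12}{13} + \frac{14}{9}\right) + i \sqrt{154}\right) - 621 = \left(\frac{74}{117} + i \sqrt{154}\right) - 621 = - \frac{72583}{117} + i \sqrt{154}$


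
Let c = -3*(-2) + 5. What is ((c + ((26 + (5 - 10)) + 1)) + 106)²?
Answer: 19321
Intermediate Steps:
c = 11 (c = 6 + 5 = 11)
((c + ((26 + (5 - 10)) + 1)) + 106)² = ((11 + ((26 + (5 - 10)) + 1)) + 106)² = ((11 + ((26 - 5) + 1)) + 106)² = ((11 + (21 + 1)) + 106)² = ((11 + 22) + 106)² = (33 + 106)² = 139² = 19321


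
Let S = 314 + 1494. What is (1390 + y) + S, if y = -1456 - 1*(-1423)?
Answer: 3165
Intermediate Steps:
y = -33 (y = -1456 + 1423 = -33)
S = 1808
(1390 + y) + S = (1390 - 33) + 1808 = 1357 + 1808 = 3165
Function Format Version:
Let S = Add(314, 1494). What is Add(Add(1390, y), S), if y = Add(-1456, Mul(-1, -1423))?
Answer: 3165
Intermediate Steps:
y = -33 (y = Add(-1456, 1423) = -33)
S = 1808
Add(Add(1390, y), S) = Add(Add(1390, -33), 1808) = Add(1357, 1808) = 3165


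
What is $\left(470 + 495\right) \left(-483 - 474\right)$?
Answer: $-923505$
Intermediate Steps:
$\left(470 + 495\right) \left(-483 - 474\right) = 965 \left(-957\right) = -923505$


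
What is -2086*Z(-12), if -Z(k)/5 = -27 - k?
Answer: -156450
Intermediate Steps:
Z(k) = 135 + 5*k (Z(k) = -5*(-27 - k) = 135 + 5*k)
-2086*Z(-12) = -2086*(135 + 5*(-12)) = -2086*(135 - 60) = -2086*75 = -156450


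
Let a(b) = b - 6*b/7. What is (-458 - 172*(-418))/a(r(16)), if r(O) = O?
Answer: 250033/8 ≈ 31254.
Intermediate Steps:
a(b) = b/7 (a(b) = b - 6*b/7 = b/7)
(-458 - 172*(-418))/a(r(16)) = (-458 - 172*(-418))/(((⅐)*16)) = (-458 + 71896)/(16/7) = 71438*(7/16) = 250033/8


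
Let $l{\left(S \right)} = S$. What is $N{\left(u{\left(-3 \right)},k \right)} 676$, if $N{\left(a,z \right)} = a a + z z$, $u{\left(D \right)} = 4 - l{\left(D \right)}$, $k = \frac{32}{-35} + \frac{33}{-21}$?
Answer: $\frac{45693544}{1225} \approx 37301.0$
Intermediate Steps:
$k = - \frac{87}{35}$ ($k = 32 \left(- \frac{1}{35}\right) + 33 \left(- \frac{1}{21}\right) = - \frac{32}{35} - \frac{11}{7} = - \frac{87}{35} \approx -2.4857$)
$u{\left(D \right)} = 4 - D$
$N{\left(a,z \right)} = a^{2} + z^{2}$
$N{\left(u{\left(-3 \right)},k \right)} 676 = \left(\left(4 - -3\right)^{2} + \left(- \frac{87}{35}\right)^{2}\right) 676 = \left(\left(4 + 3\right)^{2} + \frac{7569}{1225}\right) 676 = \left(7^{2} + \frac{7569}{1225}\right) 676 = \left(49 + \frac{7569}{1225}\right) 676 = \frac{67594}{1225} \cdot 676 = \frac{45693544}{1225}$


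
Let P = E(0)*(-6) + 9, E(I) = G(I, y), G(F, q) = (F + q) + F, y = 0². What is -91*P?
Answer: -819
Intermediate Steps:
y = 0
G(F, q) = q + 2*F
E(I) = 2*I (E(I) = 0 + 2*I = 2*I)
P = 9 (P = (2*0)*(-6) + 9 = 0*(-6) + 9 = 0 + 9 = 9)
-91*P = -91*9 = -819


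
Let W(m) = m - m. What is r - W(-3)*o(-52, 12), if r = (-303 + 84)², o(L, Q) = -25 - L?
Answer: 47961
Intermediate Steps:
W(m) = 0
r = 47961 (r = (-219)² = 47961)
r - W(-3)*o(-52, 12) = 47961 - 0*(-25 - 1*(-52)) = 47961 - 0*(-25 + 52) = 47961 - 0*27 = 47961 - 1*0 = 47961 + 0 = 47961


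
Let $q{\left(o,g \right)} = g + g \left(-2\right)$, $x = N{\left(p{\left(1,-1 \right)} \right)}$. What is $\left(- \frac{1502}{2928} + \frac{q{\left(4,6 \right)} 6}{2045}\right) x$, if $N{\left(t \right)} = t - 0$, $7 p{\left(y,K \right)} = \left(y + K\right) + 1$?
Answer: $- \frac{1588499}{20957160} \approx -0.075797$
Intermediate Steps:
$p{\left(y,K \right)} = \frac{1}{7} + \frac{K}{7} + \frac{y}{7}$ ($p{\left(y,K \right)} = \frac{\left(y + K\right) + 1}{7} = \frac{\left(K + y\right) + 1}{7} = \frac{1 + K + y}{7} = \frac{1}{7} + \frac{K}{7} + \frac{y}{7}$)
$N{\left(t \right)} = t$ ($N{\left(t \right)} = t + 0 = t$)
$x = \frac{1}{7}$ ($x = \frac{1}{7} + \frac{1}{7} \left(-1\right) + \frac{1}{7} \cdot 1 = \frac{1}{7} - \frac{1}{7} + \frac{1}{7} = \frac{1}{7} \approx 0.14286$)
$q{\left(o,g \right)} = - g$ ($q{\left(o,g \right)} = g - 2 g = - g$)
$\left(- \frac{1502}{2928} + \frac{q{\left(4,6 \right)} 6}{2045}\right) x = \left(- \frac{1502}{2928} + \frac{\left(-1\right) 6 \cdot 6}{2045}\right) \frac{1}{7} = \left(\left(-1502\right) \frac{1}{2928} + \left(-6\right) 6 \cdot \frac{1}{2045}\right) \frac{1}{7} = \left(- \frac{751}{1464} - \frac{36}{2045}\right) \frac{1}{7} = \left(- \frac{1588499}{2993880}\right) \frac{1}{7} = - \frac{1588499}{20957160}$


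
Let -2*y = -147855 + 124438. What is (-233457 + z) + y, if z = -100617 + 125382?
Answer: -393967/2 ≈ -1.9698e+5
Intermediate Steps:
z = 24765
y = 23417/2 (y = -(-147855 + 124438)/2 = -½*(-23417) = 23417/2 ≈ 11709.)
(-233457 + z) + y = (-233457 + 24765) + 23417/2 = -208692 + 23417/2 = -393967/2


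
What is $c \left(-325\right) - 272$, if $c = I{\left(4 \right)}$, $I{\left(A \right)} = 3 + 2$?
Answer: $-1897$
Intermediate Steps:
$I{\left(A \right)} = 5$
$c = 5$
$c \left(-325\right) - 272 = 5 \left(-325\right) - 272 = -1625 - 272 = -1897$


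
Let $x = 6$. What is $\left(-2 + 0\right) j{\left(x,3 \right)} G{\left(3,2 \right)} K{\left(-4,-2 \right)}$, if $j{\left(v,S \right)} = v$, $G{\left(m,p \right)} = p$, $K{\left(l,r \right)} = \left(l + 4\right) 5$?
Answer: $0$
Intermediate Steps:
$K{\left(l,r \right)} = 20 + 5 l$ ($K{\left(l,r \right)} = \left(4 + l\right) 5 = 20 + 5 l$)
$\left(-2 + 0\right) j{\left(x,3 \right)} G{\left(3,2 \right)} K{\left(-4,-2 \right)} = \left(-2 + 0\right) 6 \cdot 2 \left(20 + 5 \left(-4\right)\right) = \left(-2\right) 6 \cdot 2 \left(20 - 20\right) = \left(-12\right) 2 \cdot 0 = \left(-24\right) 0 = 0$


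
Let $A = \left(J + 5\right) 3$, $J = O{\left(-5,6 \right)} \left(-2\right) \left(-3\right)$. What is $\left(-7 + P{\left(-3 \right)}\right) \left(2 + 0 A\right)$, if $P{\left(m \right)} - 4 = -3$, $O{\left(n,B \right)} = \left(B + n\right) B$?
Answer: $-12$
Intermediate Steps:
$O{\left(n,B \right)} = B \left(B + n\right)$
$P{\left(m \right)} = 1$ ($P{\left(m \right)} = 4 - 3 = 1$)
$J = 36$ ($J = 6 \left(6 - 5\right) \left(-2\right) \left(-3\right) = 6 \cdot 1 \left(-2\right) \left(-3\right) = 6 \left(-2\right) \left(-3\right) = \left(-12\right) \left(-3\right) = 36$)
$A = 123$ ($A = \left(36 + 5\right) 3 = 41 \cdot 3 = 123$)
$\left(-7 + P{\left(-3 \right)}\right) \left(2 + 0 A\right) = \left(-7 + 1\right) \left(2 + 0 \cdot 123\right) = - 6 \left(2 + 0\right) = \left(-6\right) 2 = -12$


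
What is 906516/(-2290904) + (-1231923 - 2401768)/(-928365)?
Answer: 1870714880081/531698772990 ≈ 3.5184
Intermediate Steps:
906516/(-2290904) + (-1231923 - 2401768)/(-928365) = 906516*(-1/2290904) - 3633691*(-1/928365) = -226629/572726 + 3633691/928365 = 1870714880081/531698772990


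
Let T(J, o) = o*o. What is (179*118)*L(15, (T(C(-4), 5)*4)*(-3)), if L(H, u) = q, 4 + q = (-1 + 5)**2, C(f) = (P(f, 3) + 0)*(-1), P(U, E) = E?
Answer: 253464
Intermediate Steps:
C(f) = -3 (C(f) = (3 + 0)*(-1) = 3*(-1) = -3)
q = 12 (q = -4 + (-1 + 5)**2 = -4 + 4**2 = -4 + 16 = 12)
T(J, o) = o**2
L(H, u) = 12
(179*118)*L(15, (T(C(-4), 5)*4)*(-3)) = (179*118)*12 = 21122*12 = 253464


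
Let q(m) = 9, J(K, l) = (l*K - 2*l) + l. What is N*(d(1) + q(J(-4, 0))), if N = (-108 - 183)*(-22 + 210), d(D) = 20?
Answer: -1586532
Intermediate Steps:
J(K, l) = -l + K*l (J(K, l) = (K*l - 2*l) + l = (-2*l + K*l) + l = -l + K*l)
N = -54708 (N = -291*188 = -54708)
N*(d(1) + q(J(-4, 0))) = -54708*(20 + 9) = -54708*29 = -1586532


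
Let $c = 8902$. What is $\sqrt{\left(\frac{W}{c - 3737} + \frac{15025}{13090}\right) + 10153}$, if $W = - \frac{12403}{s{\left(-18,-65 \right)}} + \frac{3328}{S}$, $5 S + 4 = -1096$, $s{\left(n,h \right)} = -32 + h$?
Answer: $\frac{\sqrt{144371826004989411794}}{119239190} \approx 100.77$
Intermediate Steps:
$S = -220$ ($S = - \frac{4}{5} + \frac{1}{5} \left(-1096\right) = - \frac{4}{5} - \frac{1096}{5} = -220$)
$W = \frac{601461}{5335}$ ($W = - \frac{12403}{-32 - 65} + \frac{3328}{-220} = - \frac{12403}{-97} + 3328 \left(- \frac{1}{220}\right) = \left(-12403\right) \left(- \frac{1}{97}\right) - \frac{832}{55} = \frac{12403}{97} - \frac{832}{55} = \frac{601461}{5335} \approx 112.74$)
$\sqrt{\left(\frac{W}{c - 3737} + \frac{15025}{13090}\right) + 10153} = \sqrt{\left(\frac{601461}{5335 \left(8902 - 3737\right)} + \frac{15025}{13090}\right) + 10153} = \sqrt{\left(\frac{601461}{5335 \cdot 5165} + 15025 \cdot \frac{1}{13090}\right) + 10153} = \sqrt{\left(\frac{601461}{5335} \cdot \frac{1}{5165} + \frac{3005}{2618}\right) + 10153} = \sqrt{\left(\frac{601461}{27555275} + \frac{3005}{2618}\right) + 10153} = \sqrt{\frac{697340713}{596195950} + 10153} = \sqrt{\frac{6053874821063}{596195950}} = \frac{\sqrt{144371826004989411794}}{119239190}$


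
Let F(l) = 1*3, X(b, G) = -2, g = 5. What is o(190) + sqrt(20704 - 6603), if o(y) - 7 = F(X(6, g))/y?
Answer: 1333/190 + sqrt(14101) ≈ 125.76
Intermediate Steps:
F(l) = 3
o(y) = 7 + 3/y
o(190) + sqrt(20704 - 6603) = (7 + 3/190) + sqrt(20704 - 6603) = (7 + 3*(1/190)) + sqrt(14101) = (7 + 3/190) + sqrt(14101) = 1333/190 + sqrt(14101)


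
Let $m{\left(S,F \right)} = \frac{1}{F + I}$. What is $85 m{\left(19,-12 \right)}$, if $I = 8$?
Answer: $- \frac{85}{4} \approx -21.25$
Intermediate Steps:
$m{\left(S,F \right)} = \frac{1}{8 + F}$ ($m{\left(S,F \right)} = \frac{1}{F + 8} = \frac{1}{8 + F}$)
$85 m{\left(19,-12 \right)} = \frac{85}{8 - 12} = \frac{85}{-4} = 85 \left(- \frac{1}{4}\right) = - \frac{85}{4}$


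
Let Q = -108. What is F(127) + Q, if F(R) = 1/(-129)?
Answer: -13933/129 ≈ -108.01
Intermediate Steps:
F(R) = -1/129
F(127) + Q = -1/129 - 108 = -13933/129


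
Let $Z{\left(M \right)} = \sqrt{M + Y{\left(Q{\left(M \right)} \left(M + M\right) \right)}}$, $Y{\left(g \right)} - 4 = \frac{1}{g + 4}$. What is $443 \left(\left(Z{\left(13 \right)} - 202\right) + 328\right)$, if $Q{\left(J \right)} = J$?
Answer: $55818 + \frac{443 \sqrt{220970}}{114} \approx 57645.0$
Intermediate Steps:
$Y{\left(g \right)} = 4 + \frac{1}{4 + g}$ ($Y{\left(g \right)} = 4 + \frac{1}{g + 4} = 4 + \frac{1}{4 + g}$)
$Z{\left(M \right)} = \sqrt{M + \frac{17 + 8 M^{2}}{4 + 2 M^{2}}}$ ($Z{\left(M \right)} = \sqrt{M + \frac{17 + 4 M \left(M + M\right)}{4 + M \left(M + M\right)}} = \sqrt{M + \frac{17 + 4 M 2 M}{4 + M 2 M}} = \sqrt{M + \frac{17 + 4 \cdot 2 M^{2}}{4 + 2 M^{2}}} = \sqrt{M + \frac{17 + 8 M^{2}}{4 + 2 M^{2}}}$)
$443 \left(\left(Z{\left(13 \right)} - 202\right) + 328\right) = 443 \left(\left(\frac{\sqrt{2} \sqrt{\frac{17 + 8 \cdot 13^{2} + 2 \cdot 13 \left(2 + 13^{2}\right)}{2 + 13^{2}}}}{2} - 202\right) + 328\right) = 443 \left(\left(\frac{\sqrt{2} \sqrt{\frac{17 + 8 \cdot 169 + 2 \cdot 13 \left(2 + 169\right)}{2 + 169}}}{2} - 202\right) + 328\right) = 443 \left(\left(\frac{\sqrt{2} \sqrt{\frac{17 + 1352 + 2 \cdot 13 \cdot 171}{171}}}{2} - 202\right) + 328\right) = 443 \left(\left(\frac{\sqrt{2} \sqrt{\frac{17 + 1352 + 4446}{171}}}{2} - 202\right) + 328\right) = 443 \left(\left(\frac{\sqrt{2} \sqrt{\frac{1}{171} \cdot 5815}}{2} - 202\right) + 328\right) = 443 \left(\left(\frac{\sqrt{2} \sqrt{\frac{5815}{171}}}{2} - 202\right) + 328\right) = 443 \left(\left(\frac{\sqrt{2} \frac{\sqrt{110485}}{57}}{2} - 202\right) + 328\right) = 443 \left(\left(\frac{\sqrt{220970}}{114} - 202\right) + 328\right) = 443 \left(\left(-202 + \frac{\sqrt{220970}}{114}\right) + 328\right) = 443 \left(126 + \frac{\sqrt{220970}}{114}\right) = 55818 + \frac{443 \sqrt{220970}}{114}$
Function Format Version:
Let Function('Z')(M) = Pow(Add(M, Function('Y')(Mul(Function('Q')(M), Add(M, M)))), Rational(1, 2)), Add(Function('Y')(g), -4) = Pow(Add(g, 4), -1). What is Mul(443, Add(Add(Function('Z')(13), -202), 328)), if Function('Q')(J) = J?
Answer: Add(55818, Mul(Rational(443, 114), Pow(220970, Rational(1, 2)))) ≈ 57645.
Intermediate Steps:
Function('Y')(g) = Add(4, Pow(Add(4, g), -1)) (Function('Y')(g) = Add(4, Pow(Add(g, 4), -1)) = Add(4, Pow(Add(4, g), -1)))
Function('Z')(M) = Pow(Add(M, Mul(Pow(Add(4, Mul(2, Pow(M, 2))), -1), Add(17, Mul(8, Pow(M, 2))))), Rational(1, 2)) (Function('Z')(M) = Pow(Add(M, Mul(Pow(Add(4, Mul(M, Add(M, M))), -1), Add(17, Mul(4, Mul(M, Add(M, M)))))), Rational(1, 2)) = Pow(Add(M, Mul(Pow(Add(4, Mul(M, Mul(2, M))), -1), Add(17, Mul(4, Mul(M, Mul(2, M)))))), Rational(1, 2)) = Pow(Add(M, Mul(Pow(Add(4, Mul(2, Pow(M, 2))), -1), Add(17, Mul(4, Mul(2, Pow(M, 2)))))), Rational(1, 2)) = Pow(Add(M, Mul(Pow(Add(4, Mul(2, Pow(M, 2))), -1), Add(17, Mul(8, Pow(M, 2))))), Rational(1, 2)))
Mul(443, Add(Add(Function('Z')(13), -202), 328)) = Mul(443, Add(Add(Mul(Rational(1, 2), Pow(2, Rational(1, 2)), Pow(Mul(Pow(Add(2, Pow(13, 2)), -1), Add(17, Mul(8, Pow(13, 2)), Mul(2, 13, Add(2, Pow(13, 2))))), Rational(1, 2))), -202), 328)) = Mul(443, Add(Add(Mul(Rational(1, 2), Pow(2, Rational(1, 2)), Pow(Mul(Pow(Add(2, 169), -1), Add(17, Mul(8, 169), Mul(2, 13, Add(2, 169)))), Rational(1, 2))), -202), 328)) = Mul(443, Add(Add(Mul(Rational(1, 2), Pow(2, Rational(1, 2)), Pow(Mul(Pow(171, -1), Add(17, 1352, Mul(2, 13, 171))), Rational(1, 2))), -202), 328)) = Mul(443, Add(Add(Mul(Rational(1, 2), Pow(2, Rational(1, 2)), Pow(Mul(Rational(1, 171), Add(17, 1352, 4446)), Rational(1, 2))), -202), 328)) = Mul(443, Add(Add(Mul(Rational(1, 2), Pow(2, Rational(1, 2)), Pow(Mul(Rational(1, 171), 5815), Rational(1, 2))), -202), 328)) = Mul(443, Add(Add(Mul(Rational(1, 2), Pow(2, Rational(1, 2)), Pow(Rational(5815, 171), Rational(1, 2))), -202), 328)) = Mul(443, Add(Add(Mul(Rational(1, 2), Pow(2, Rational(1, 2)), Mul(Rational(1, 57), Pow(110485, Rational(1, 2)))), -202), 328)) = Mul(443, Add(Add(Mul(Rational(1, 114), Pow(220970, Rational(1, 2))), -202), 328)) = Mul(443, Add(Add(-202, Mul(Rational(1, 114), Pow(220970, Rational(1, 2)))), 328)) = Mul(443, Add(126, Mul(Rational(1, 114), Pow(220970, Rational(1, 2))))) = Add(55818, Mul(Rational(443, 114), Pow(220970, Rational(1, 2))))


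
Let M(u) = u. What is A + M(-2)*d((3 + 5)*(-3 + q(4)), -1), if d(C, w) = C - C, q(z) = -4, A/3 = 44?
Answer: 132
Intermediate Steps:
A = 132 (A = 3*44 = 132)
d(C, w) = 0
A + M(-2)*d((3 + 5)*(-3 + q(4)), -1) = 132 - 2*0 = 132 + 0 = 132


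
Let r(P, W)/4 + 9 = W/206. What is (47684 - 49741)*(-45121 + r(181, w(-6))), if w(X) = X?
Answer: 9567483431/103 ≈ 9.2888e+7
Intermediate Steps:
r(P, W) = -36 + 2*W/103 (r(P, W) = -36 + 4*(W/206) = -36 + 2*W/103)
(47684 - 49741)*(-45121 + r(181, w(-6))) = (47684 - 49741)*(-45121 + (-36 + (2/103)*(-6))) = -2057*(-45121 + (-36 - 12/103)) = -2057*(-45121 - 3720/103) = -2057*(-4651183/103) = 9567483431/103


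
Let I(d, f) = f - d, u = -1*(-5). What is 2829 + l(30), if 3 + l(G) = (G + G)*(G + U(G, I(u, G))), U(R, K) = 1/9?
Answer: 13898/3 ≈ 4632.7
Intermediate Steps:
u = 5
U(R, K) = 1/9
l(G) = -3 + 2*G*(1/9 + G) (l(G) = -3 + (G + G)*(G + 1/9) = -3 + (2*G)*(1/9 + G) = -3 + 2*G*(1/9 + G))
2829 + l(30) = 2829 + (-3 + 2*30**2 + (2/9)*30) = 2829 + (-3 + 2*900 + 20/3) = 2829 + (-3 + 1800 + 20/3) = 2829 + 5411/3 = 13898/3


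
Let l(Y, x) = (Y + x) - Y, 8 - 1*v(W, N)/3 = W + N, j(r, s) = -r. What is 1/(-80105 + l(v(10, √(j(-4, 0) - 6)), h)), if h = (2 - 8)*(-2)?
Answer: -1/80093 ≈ -1.2485e-5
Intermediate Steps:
v(W, N) = 24 - 3*N - 3*W (v(W, N) = 24 - 3*(W + N) = 24 - 3*(N + W) = 24 + (-3*N - 3*W) = 24 - 3*N - 3*W)
h = 12 (h = -6*(-2) = 12)
l(Y, x) = x
1/(-80105 + l(v(10, √(j(-4, 0) - 6)), h)) = 1/(-80105 + 12) = 1/(-80093) = -1/80093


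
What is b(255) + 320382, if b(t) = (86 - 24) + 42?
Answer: 320486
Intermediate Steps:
b(t) = 104 (b(t) = 62 + 42 = 104)
b(255) + 320382 = 104 + 320382 = 320486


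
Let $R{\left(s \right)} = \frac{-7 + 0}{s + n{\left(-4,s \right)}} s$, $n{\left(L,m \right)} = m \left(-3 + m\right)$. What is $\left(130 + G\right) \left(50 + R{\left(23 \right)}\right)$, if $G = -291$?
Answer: $- \frac{23989}{3} \approx -7996.3$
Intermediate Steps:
$R{\left(s \right)} = - \frac{7 s}{s + s \left(-3 + s\right)}$ ($R{\left(s \right)} = \frac{-7 + 0}{s + s \left(-3 + s\right)} s = - \frac{7}{s + s \left(-3 + s\right)} s = - \frac{7 s}{s + s \left(-3 + s\right)}$)
$\left(130 + G\right) \left(50 + R{\left(23 \right)}\right) = \left(130 - 291\right) \left(50 - \frac{7}{-2 + 23}\right) = - 161 \left(50 - \frac{7}{21}\right) = - 161 \left(50 - \frac{1}{3}\right) = \left(-161\right) \frac{149}{3} = - \frac{23989}{3}$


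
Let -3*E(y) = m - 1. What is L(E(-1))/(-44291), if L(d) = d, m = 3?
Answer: 2/132873 ≈ 1.5052e-5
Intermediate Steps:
E(y) = -2/3 (E(y) = -(3 - 1)/3 = -1/3*2 = -2/3)
L(E(-1))/(-44291) = -2/3/(-44291) = -2/3*(-1/44291) = 2/132873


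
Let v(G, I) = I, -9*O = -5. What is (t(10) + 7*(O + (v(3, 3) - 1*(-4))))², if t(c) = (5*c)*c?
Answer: 24760576/81 ≈ 3.0569e+5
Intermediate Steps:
O = 5/9 (O = -⅑*(-5) = 5/9 ≈ 0.55556)
t(c) = 5*c²
(t(10) + 7*(O + (v(3, 3) - 1*(-4))))² = (5*10² + 7*(5/9 + (3 - 1*(-4))))² = (5*100 + 7*(5/9 + (3 + 4)))² = (500 + 7*(5/9 + 7))² = (500 + 7*(68/9))² = (500 + 476/9)² = (4976/9)² = 24760576/81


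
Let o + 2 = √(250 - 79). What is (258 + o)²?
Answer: 65707 + 1536*√19 ≈ 72402.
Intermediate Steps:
o = -2 + 3*√19 (o = -2 + √(250 - 79) = -2 + √171 = -2 + 3*√19 ≈ 11.077)
(258 + o)² = (258 + (-2 + 3*√19))² = (256 + 3*√19)²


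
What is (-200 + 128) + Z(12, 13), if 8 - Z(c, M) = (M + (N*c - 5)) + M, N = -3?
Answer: -49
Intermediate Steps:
Z(c, M) = 13 - 2*M + 3*c (Z(c, M) = 8 - ((M + (-3*c - 5)) + M) = 8 - ((M + (-5 - 3*c)) + M) = 8 - ((-5 + M - 3*c) + M) = 8 - (-5 - 3*c + 2*M) = 8 + (5 - 2*M + 3*c) = 13 - 2*M + 3*c)
(-200 + 128) + Z(12, 13) = (-200 + 128) + (13 - 2*13 + 3*12) = -72 + (13 - 26 + 36) = -72 + 23 = -49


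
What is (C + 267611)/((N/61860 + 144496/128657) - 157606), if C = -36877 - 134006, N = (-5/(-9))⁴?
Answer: -1010172584031044832/1645936292924716907 ≈ -0.61374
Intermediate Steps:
N = 625/6561 (N = (-5*(-⅑))⁴ = (5/9)⁴ = 625/6561 ≈ 0.095260)
C = -170883
(C + 267611)/((N/61860 + 144496/128657) - 157606) = (-170883 + 267611)/(((625/6561)/61860 + 144496/128657) - 157606) = 96728/(((625/6561)*(1/61860) + 144496*(1/128657)) - 157606) = 96728/((125/81172692 + 144496/128657) - 157606) = 96728/(11729145385357/10443435034644 - 157606) = 96728/(-1645936292924716907/10443435034644) = 96728*(-10443435034644/1645936292924716907) = -1010172584031044832/1645936292924716907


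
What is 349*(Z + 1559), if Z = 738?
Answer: 801653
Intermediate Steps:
349*(Z + 1559) = 349*(738 + 1559) = 349*2297 = 801653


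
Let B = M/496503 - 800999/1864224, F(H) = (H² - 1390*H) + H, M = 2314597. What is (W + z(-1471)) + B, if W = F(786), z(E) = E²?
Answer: 173794163280659623/102843645408 ≈ 1.6899e+6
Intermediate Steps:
F(H) = H² - 1389*H
W = -473958 (W = 786*(-1389 + 786) = 786*(-603) = -473958)
B = 435247652359/102843645408 (B = 2314597/496503 - 800999/1864224 = 435247652359/102843645408 ≈ 4.2321)
(W + z(-1471)) + B = (-473958 + (-1471)²) + 435247652359/102843645408 = (-473958 + 2163841) + 435247652359/102843645408 = 1689883 + 435247652359/102843645408 = 173794163280659623/102843645408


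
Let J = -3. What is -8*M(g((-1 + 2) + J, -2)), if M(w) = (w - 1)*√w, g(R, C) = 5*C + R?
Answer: 208*I*√3 ≈ 360.27*I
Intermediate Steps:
g(R, C) = R + 5*C
M(w) = √w*(-1 + w) (M(w) = (-1 + w)*√w = √w*(-1 + w))
-8*M(g((-1 + 2) + J, -2)) = -8*√(((-1 + 2) - 3) + 5*(-2))*(-1 + (((-1 + 2) - 3) + 5*(-2))) = -8*√((1 - 3) - 10)*(-1 + ((1 - 3) - 10)) = -8*√(-2 - 10)*(-1 + (-2 - 10)) = -8*√(-12)*(-1 - 12) = -8*2*I*√3*(-13) = -(-208)*I*√3 = 208*I*√3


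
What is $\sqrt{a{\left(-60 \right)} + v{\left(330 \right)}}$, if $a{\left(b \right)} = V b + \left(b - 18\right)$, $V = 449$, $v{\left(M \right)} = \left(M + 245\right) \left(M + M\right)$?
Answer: $\sqrt{352482} \approx 593.7$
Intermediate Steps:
$v{\left(M \right)} = 2 M \left(245 + M\right)$ ($v{\left(M \right)} = \left(245 + M\right) 2 M = 2 M \left(245 + M\right)$)
$a{\left(b \right)} = -18 + 450 b$ ($a{\left(b \right)} = 449 b + \left(b - 18\right) = 449 b + \left(-18 + b\right) = -18 + 450 b$)
$\sqrt{a{\left(-60 \right)} + v{\left(330 \right)}} = \sqrt{\left(-18 + 450 \left(-60\right)\right) + 2 \cdot 330 \left(245 + 330\right)} = \sqrt{\left(-18 - 27000\right) + 2 \cdot 330 \cdot 575} = \sqrt{-27018 + 379500} = \sqrt{352482}$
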